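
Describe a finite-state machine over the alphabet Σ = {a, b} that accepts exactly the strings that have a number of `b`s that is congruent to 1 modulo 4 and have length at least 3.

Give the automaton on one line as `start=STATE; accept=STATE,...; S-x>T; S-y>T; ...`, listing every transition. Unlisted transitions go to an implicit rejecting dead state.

start=q0; accept=q6; q0-a>q1; q0-b>q2; q1-a>q3; q1-b>q4; q2-a>q4; q2-b>q5; q3-a>q3; q3-b>q6; q4-a>q6; q4-b>q5; q5-a>q5; q5-b>q7; q6-a>q6; q6-b>q5; q7-a>q7; q7-b>q3

Run two small machines in parallel and take their product. One (4 states) tracks the count of `b`s modulo 4; the other (5 states) tracks the input length, saturating at 4. Each combined state is a pair, one component from each; accept when both components accept. Minimizing collapses redundant product states.
8 states suffice.
        a   b  
>  q0   q1  q2 
   q1   q3  q4 
   q2   q4  q5 
   q3   q3  q6 
   q4   q6  q5 
   q5   q5  q7 
 * q6   q6  q5 
   q7   q7  q3 
(> = start, * = accepting)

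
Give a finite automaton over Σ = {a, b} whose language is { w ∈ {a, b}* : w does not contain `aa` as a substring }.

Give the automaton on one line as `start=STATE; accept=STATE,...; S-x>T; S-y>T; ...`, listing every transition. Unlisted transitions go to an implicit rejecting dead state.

Track partial matches of the forbidden pattern `aa`. State s2 is a dead state reached once `aa` has occurred; every other state accepts. s0 means no part of `aa` is currently matched.
With 3 states:
        a   b  
>* s0   s1  s0 
 * s1   s2  s0 
   s2   s2  s2 
(> = start, * = accepting)

start=s0; accept=s0,s1; s0-a>s1; s0-b>s0; s1-a>s2; s1-b>s0; s2-a>s2; s2-b>s2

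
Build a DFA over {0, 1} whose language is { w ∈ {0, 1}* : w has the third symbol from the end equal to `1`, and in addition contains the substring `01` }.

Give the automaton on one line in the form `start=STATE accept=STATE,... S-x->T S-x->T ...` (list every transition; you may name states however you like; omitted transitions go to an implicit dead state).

Handle the two conditions separately and then intersect. The first has 15 states tracking the last 3 symbols read; the second has 3 states tracking whether and how much of `01` has been seen. A product state is a pair (one from each), accepting exactly when both do.
          0    1  
>  q0     q1   q2 
   q1     q3   q4 
   q2     q5   q6 
   q3     q7   q8 
   q4     q9  q10 
   q5    q11  q12 
   q6    q13  q14 
   q7     q7   q8 
   q8     q9  q10 
   q9    q15  q12 
   q10   q16  q17 
   q11    q7   q8 
 * q12    q9  q10 
   q13   q11  q12 
   q14   q13  q14 
 * q15   q18   q8 
 * q16   q15  q12 
 * q17   q16  q17 
   q18   q18   q8 
(> = start, * = accepting)

start=q0 accept=q12,q15,q16,q17 q0-0->q1 q0-1->q2 q1-0->q3 q1-1->q4 q2-0->q5 q2-1->q6 q3-0->q7 q3-1->q8 q4-0->q9 q4-1->q10 q5-0->q11 q5-1->q12 q6-0->q13 q6-1->q14 q7-0->q7 q7-1->q8 q8-0->q9 q8-1->q10 q9-0->q15 q9-1->q12 q10-0->q16 q10-1->q17 q11-0->q7 q11-1->q8 q12-0->q9 q12-1->q10 q13-0->q11 q13-1->q12 q14-0->q13 q14-1->q14 q15-0->q18 q15-1->q8 q16-0->q15 q16-1->q12 q17-0->q16 q17-1->q17 q18-0->q18 q18-1->q8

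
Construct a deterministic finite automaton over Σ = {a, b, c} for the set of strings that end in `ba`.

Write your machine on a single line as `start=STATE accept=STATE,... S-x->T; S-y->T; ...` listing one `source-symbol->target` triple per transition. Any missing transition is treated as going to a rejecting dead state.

start=q0; accept=q2; q0-a->q0; q0-b->q1; q0-c->q0; q1-a->q2; q1-b->q1; q1-c->q0; q2-a->q0; q2-b->q1; q2-c->q0

Let each state record the length of the longest suffix of the input read so far that is also a prefix of `ba`. q1 means the last symbol is `b`; q2 means the last 2 symbols are `ba`. Accept only at q2, where the string currently ends in `ba`.
        a   b   c  
>  q0   q0  q1  q0 
   q1   q2  q1  q0 
 * q2   q0  q1  q0 
(> = start, * = accepting)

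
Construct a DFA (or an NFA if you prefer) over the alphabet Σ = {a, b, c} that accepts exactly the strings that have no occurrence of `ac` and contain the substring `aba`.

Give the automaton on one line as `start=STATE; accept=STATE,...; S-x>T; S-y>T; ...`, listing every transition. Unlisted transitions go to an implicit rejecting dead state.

start=q0; accept=q4,q5; q0-a>q1; q0-b>q0; q0-c>q0; q1-a>q1; q1-b>q2; q1-c>q3; q2-a>q4; q2-b>q0; q2-c>q0; q3-a>q3; q3-b>q3; q3-c>q3; q4-a>q4; q4-b>q5; q4-c>q3; q5-a>q4; q5-b>q5; q5-c>q5

Handle the two conditions separately and then intersect. The first has 3 states tracking partial matches of the forbidden pattern `ac`; the second has 4 states tracking whether and how much of `aba` has been seen. A product state is a pair (one from each), accepting exactly when both do. After merging equivalent states the machine shrinks.
A 6-state machine:
        a   b   c  
>  q0   q1  q0  q0 
   q1   q1  q2  q3 
   q2   q4  q0  q0 
   q3   q3  q3  q3 
 * q4   q4  q5  q3 
 * q5   q4  q5  q5 
(> = start, * = accepting)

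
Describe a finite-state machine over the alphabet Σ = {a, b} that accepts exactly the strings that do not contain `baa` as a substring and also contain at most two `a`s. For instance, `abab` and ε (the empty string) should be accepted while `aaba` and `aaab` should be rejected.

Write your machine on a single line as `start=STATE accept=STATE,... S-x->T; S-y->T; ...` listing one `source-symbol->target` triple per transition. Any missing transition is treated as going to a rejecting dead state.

start=S0; accept=S0,S1,S2,S3,S4,S5,S7,S8; S0-a->S1; S0-b->S2; S1-a->S3; S1-b->S4; S2-a->S5; S2-b->S2; S3-a->S6; S3-b->S7; S4-a->S8; S4-b->S4; S5-a->S9; S5-b->S4; S6-a->S6; S6-b->S10; S7-a->S11; S7-b->S7; S8-a->S12; S8-b->S7; S9-a->S12; S9-b->S9; S10-a->S11; S10-b->S10; S11-a->S12; S11-b->S10; S12-a->S12; S12-b->S12

Run two small machines in parallel and take their product. One (4 states) tracks partial matches of the forbidden pattern `baa`; the other (4 states) tracks the count of `a`s, saturating at 3. Each combined state is a pair, one component from each; accept when both components accept.
13 states suffice.
          a    b  
>* S0     S1   S2 
 * S1     S3   S4 
 * S2     S5   S2 
 * S3     S6   S7 
 * S4     S8   S4 
 * S5     S9   S4 
   S6     S6  S10 
 * S7    S11   S7 
 * S8    S12   S7 
   S9    S12   S9 
   S10   S11  S10 
   S11   S12  S10 
   S12   S12  S12 
(> = start, * = accepting)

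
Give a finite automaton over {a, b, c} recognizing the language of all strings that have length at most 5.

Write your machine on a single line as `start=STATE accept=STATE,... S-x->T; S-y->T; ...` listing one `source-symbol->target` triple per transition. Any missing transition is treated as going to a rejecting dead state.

We only need to distinguish lengths 0, 1, …, 5, and '>5'. Chain S0 → S1 → S2 → S3 → S4 → S5 → S6 on every symbol, with S6 looping. Accepting states: {S0, S1, S2, S3, S4, S5}.
7 states suffice.
        a   b   c  
>* S0   S1  S1  S1 
 * S1   S2  S2  S2 
 * S2   S3  S3  S3 
 * S3   S4  S4  S4 
 * S4   S5  S5  S5 
 * S5   S6  S6  S6 
   S6   S6  S6  S6 
(> = start, * = accepting)

start=S0; accept=S0,S1,S2,S3,S4,S5; S0-a->S1; S0-b->S1; S0-c->S1; S1-a->S2; S1-b->S2; S1-c->S2; S2-a->S3; S2-b->S3; S2-c->S3; S3-a->S4; S3-b->S4; S3-c->S4; S4-a->S5; S4-b->S5; S4-c->S5; S5-a->S6; S5-b->S6; S5-c->S6; S6-a->S6; S6-b->S6; S6-c->S6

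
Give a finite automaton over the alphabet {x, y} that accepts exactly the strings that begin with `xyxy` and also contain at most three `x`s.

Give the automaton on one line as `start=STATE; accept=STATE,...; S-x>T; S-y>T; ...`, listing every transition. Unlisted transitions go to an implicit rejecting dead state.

Run two small machines in parallel and take their product. One (6 states) tracks whether the input so far still matches the prefix `xyxy`; the other (5 states) tracks the count of `x`s, saturating at 4. Each combined state is a pair, one component from each; accept when both components accept.
With 12 states:
          x    y  
>  s0     s1   s2 
   s1     s3   s4 
   s2     s5   s2 
   s3     s6   s3 
   s4     s7   s5 
   s5     s3   s5 
   s6     s8   s6 
   s7     s6   s9 
   s8     s8   s8 
 * s9    s10   s9 
 * s10   s11  s10 
   s11   s11  s11 
(> = start, * = accepting)

start=s0; accept=s9,s10; s0-x>s1; s0-y>s2; s1-x>s3; s1-y>s4; s2-x>s5; s2-y>s2; s3-x>s6; s3-y>s3; s4-x>s7; s4-y>s5; s5-x>s3; s5-y>s5; s6-x>s8; s6-y>s6; s7-x>s6; s7-y>s9; s8-x>s8; s8-y>s8; s9-x>s10; s9-y>s9; s10-x>s11; s10-y>s10; s11-x>s11; s11-y>s11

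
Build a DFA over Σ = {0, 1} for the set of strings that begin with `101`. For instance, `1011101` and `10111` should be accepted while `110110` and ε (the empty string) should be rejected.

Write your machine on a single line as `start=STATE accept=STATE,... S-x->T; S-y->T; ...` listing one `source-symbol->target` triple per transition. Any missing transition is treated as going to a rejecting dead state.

Check the first 3 symbols one by one: s0 through s2 record how many have matched `101` so far; any wrong symbol goes to the dead state s4. After all 3 match we enter the accepting sink s3.
With 5 states:
        0   1  
>  s0   s4  s1 
   s1   s2  s4 
   s2   s4  s3 
 * s3   s3  s3 
   s4   s4  s4 
(> = start, * = accepting)

start=s0; accept=s3; s0-0->s4; s0-1->s1; s1-0->s2; s1-1->s4; s2-0->s4; s2-1->s3; s3-0->s3; s3-1->s3; s4-0->s4; s4-1->s4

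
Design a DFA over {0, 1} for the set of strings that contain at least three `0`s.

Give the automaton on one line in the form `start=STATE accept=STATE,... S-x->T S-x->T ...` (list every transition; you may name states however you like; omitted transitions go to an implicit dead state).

start=S0 accept=S3,S4 S0-0->S1 S0-1->S0 S1-0->S2 S1-1->S1 S2-0->S3 S2-1->S2 S3-0->S4 S3-1->S3 S4-0->S4 S4-1->S4

Only the number of `0`s matters, and only up to 4. Make a chain S0 → S1 → S2 → S3 → S4 advanced by each `0` (with S4 absorbing); every other symbol self-loops. The accepting set is {S3, S4}.
5 states suffice.
        0   1  
>  S0   S1  S0 
   S1   S2  S1 
   S2   S3  S2 
 * S3   S4  S3 
 * S4   S4  S4 
(> = start, * = accepting)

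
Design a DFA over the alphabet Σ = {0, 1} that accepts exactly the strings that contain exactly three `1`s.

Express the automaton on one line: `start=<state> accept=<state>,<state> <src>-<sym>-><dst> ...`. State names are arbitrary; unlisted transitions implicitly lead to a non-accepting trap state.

Only the number of `1`s matters, and only up to 4. Make a chain s0 → s1 → s2 → s3 → s4 advanced by each `1` (with s4 absorbing); every other symbol self-loops. The accepting set is {s3}.
With 5 states:
        0   1  
>  s0   s0  s1 
   s1   s1  s2 
   s2   s2  s3 
 * s3   s3  s4 
   s4   s4  s4 
(> = start, * = accepting)

start=s0 accept=s3 s0-0->s0 s0-1->s1 s1-0->s1 s1-1->s2 s2-0->s2 s2-1->s3 s3-0->s3 s3-1->s4 s4-0->s4 s4-1->s4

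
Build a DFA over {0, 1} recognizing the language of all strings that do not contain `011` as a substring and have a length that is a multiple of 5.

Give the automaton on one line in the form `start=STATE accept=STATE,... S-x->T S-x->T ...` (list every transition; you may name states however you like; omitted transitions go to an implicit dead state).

start=s0 accept=s0,s13,s14 s0-0->s1 s0-1->s2 s1-0->s3 s1-1->s4 s2-0->s3 s2-1->s5 s3-0->s6 s3-1->s7 s4-0->s6 s4-1->s8 s5-0->s6 s5-1->s9 s6-0->s10 s6-1->s11 s7-0->s10 s7-1->s8 s8-0->s8 s8-1->s8 s9-0->s10 s9-1->s12 s10-0->s13 s10-1->s14 s11-0->s13 s11-1->s8 s12-0->s13 s12-1->s0 s13-0->s1 s13-1->s15 s14-0->s1 s14-1->s8 s15-0->s3 s15-1->s8

Run two small machines in parallel and take their product. The first has 4 states tracking partial matches of the forbidden pattern `011`; the second has 5 states tracking the input length modulo 5. A product state is a pair (one from each), accepting exactly when both do. Equivalent product states are then merged.
With 16 states:
          0    1  
>* s0     s1   s2 
   s1     s3   s4 
   s2     s3   s5 
   s3     s6   s7 
   s4     s6   s8 
   s5     s6   s9 
   s6    s10  s11 
   s7    s10   s8 
   s8     s8   s8 
   s9    s10  s12 
   s10   s13  s14 
   s11   s13   s8 
   s12   s13   s0 
 * s13    s1  s15 
 * s14    s1   s8 
   s15    s3   s8 
(> = start, * = accepting)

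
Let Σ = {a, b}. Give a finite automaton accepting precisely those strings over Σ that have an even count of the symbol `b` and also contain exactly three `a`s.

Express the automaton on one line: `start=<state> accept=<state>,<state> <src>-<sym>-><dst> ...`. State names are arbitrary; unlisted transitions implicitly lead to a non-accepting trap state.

start=q0 accept=q5 q0-a->q1 q0-b->q2 q1-a->q3 q1-b->q4 q2-a->q4 q2-b->q0 q3-a->q5 q3-b->q6 q4-a->q6 q4-b->q1 q5-a->q7 q5-b->q8 q6-a->q8 q6-b->q3 q7-a->q7 q7-b->q7 q8-a->q7 q8-b->q5

Build one automaton per condition and run them in lockstep. The first has 2 states tracking the count of `b`s modulo 2; the second has 5 states tracking the count of `a`s, saturating at 4. A product state is a pair (one from each), accepting exactly when both do. Minimizing collapses redundant product states.
        a   b  
>  q0   q1  q2 
   q1   q3  q4 
   q2   q4  q0 
   q3   q5  q6 
   q4   q6  q1 
 * q5   q7  q8 
   q6   q8  q3 
   q7   q7  q7 
   q8   q7  q5 
(> = start, * = accepting)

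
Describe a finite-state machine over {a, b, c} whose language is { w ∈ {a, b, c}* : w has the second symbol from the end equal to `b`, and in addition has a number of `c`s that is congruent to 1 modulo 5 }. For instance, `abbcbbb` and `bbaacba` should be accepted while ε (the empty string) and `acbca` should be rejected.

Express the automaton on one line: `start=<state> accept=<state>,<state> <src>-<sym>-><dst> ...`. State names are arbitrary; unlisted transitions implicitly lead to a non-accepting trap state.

Run two small machines in parallel and take their product. The first has 13 states tracking the last 2 symbols read; the second has 5 states tracking the count of `c`s modulo 5. A product state is a pair (one from each), accepting exactly when both do. Equivalent product states are then merged.
9 states suffice.
        a   b   c  
>  q0   q0  q1  q2 
   q1   q0  q1  q3 
   q2   q2  q4  q5 
 * q3   q2  q4  q5 
   q4   q3  q6  q5 
   q5   q5  q5  q7 
 * q6   q3  q6  q5 
   q7   q7  q7  q8 
   q8   q8  q8  q0 
(> = start, * = accepting)

start=q0 accept=q3,q6 q0-a->q0 q0-b->q1 q0-c->q2 q1-a->q0 q1-b->q1 q1-c->q3 q2-a->q2 q2-b->q4 q2-c->q5 q3-a->q2 q3-b->q4 q3-c->q5 q4-a->q3 q4-b->q6 q4-c->q5 q5-a->q5 q5-b->q5 q5-c->q7 q6-a->q3 q6-b->q6 q6-c->q5 q7-a->q7 q7-b->q7 q7-c->q8 q8-a->q8 q8-b->q8 q8-c->q0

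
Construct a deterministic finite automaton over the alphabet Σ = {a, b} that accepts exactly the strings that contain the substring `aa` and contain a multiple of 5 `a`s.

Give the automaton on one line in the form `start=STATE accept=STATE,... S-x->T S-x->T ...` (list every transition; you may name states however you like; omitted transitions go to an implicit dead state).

start=S0 accept=S8 S0-a->S1 S0-b->S0 S1-a->S2 S1-b->S3 S2-a->S4 S2-b->S2 S3-a->S5 S3-b->S3 S4-a->S6 S4-b->S4 S5-a->S4 S5-b->S7 S6-a->S8 S6-b->S6 S7-a->S9 S7-b->S7 S8-a->S10 S8-b->S8 S9-a->S6 S9-b->S11 S10-a->S2 S10-b->S10 S11-a->S12 S11-b->S11 S12-a->S8 S12-b->S13 S13-a->S14 S13-b->S13 S14-a->S10 S14-b->S0

Run two small machines in parallel and take their product. The first has 3 states tracking whether and how much of `aa` has been seen; the second has 5 states tracking the count of `a`s modulo 5. A product state is a pair (one from each), accepting exactly when both do.
          a    b  
>  S0     S1   S0 
   S1     S2   S3 
   S2     S4   S2 
   S3     S5   S3 
   S4     S6   S4 
   S5     S4   S7 
   S6     S8   S6 
   S7     S9   S7 
 * S8    S10   S8 
   S9     S6  S11 
   S10    S2  S10 
   S11   S12  S11 
   S12    S8  S13 
   S13   S14  S13 
   S14   S10   S0 
(> = start, * = accepting)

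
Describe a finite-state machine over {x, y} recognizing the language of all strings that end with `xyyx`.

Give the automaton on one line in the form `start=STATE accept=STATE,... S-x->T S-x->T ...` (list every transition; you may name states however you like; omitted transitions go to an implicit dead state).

Remember how much of `xyyx` the current input suffix matches. State q0 means no match yet; q1 means the last symbol is `x`; q2 means the last 2 symbols are `xy`; q3 means the last 3 symbols are `xyy`; q4 means the last 4 symbols are `xyyx`. Only q4 accepts. On a mismatch, fall back to the longest proper suffix that is still a prefix of `xyyx`.
A 5-state machine:
        x   y  
>  q0   q1  q0 
   q1   q1  q2 
   q2   q1  q3 
   q3   q4  q0 
 * q4   q1  q2 
(> = start, * = accepting)

start=q0 accept=q4 q0-x->q1 q0-y->q0 q1-x->q1 q1-y->q2 q2-x->q1 q2-y->q3 q3-x->q4 q3-y->q0 q4-x->q1 q4-y->q2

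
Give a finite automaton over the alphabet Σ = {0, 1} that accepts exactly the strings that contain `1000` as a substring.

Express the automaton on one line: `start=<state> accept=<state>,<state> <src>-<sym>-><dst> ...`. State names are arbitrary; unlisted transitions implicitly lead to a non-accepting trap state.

States q0..q3 record the length of the longest prefix of `1000` that matches the current input suffix. Reaching q4 means `1000` has been seen, and we stay there forever. Accept from q4.
A 5-state machine:
        0   1  
>  q0   q0  q1 
   q1   q2  q1 
   q2   q3  q1 
   q3   q4  q1 
 * q4   q4  q4 
(> = start, * = accepting)

start=q0 accept=q4 q0-0->q0 q0-1->q1 q1-0->q2 q1-1->q1 q2-0->q3 q2-1->q1 q3-0->q4 q3-1->q1 q4-0->q4 q4-1->q4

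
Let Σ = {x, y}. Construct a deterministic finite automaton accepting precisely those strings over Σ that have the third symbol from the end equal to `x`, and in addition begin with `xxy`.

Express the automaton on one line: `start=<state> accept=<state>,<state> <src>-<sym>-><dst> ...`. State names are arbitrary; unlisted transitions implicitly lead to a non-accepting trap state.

start=S0 accept=S4,S5,S6,S11 S0-x->S1 S0-y->S2 S1-x->S3 S1-y->S2 S2-x->S2 S2-y->S2 S3-x->S2 S3-y->S4 S4-x->S5 S4-y->S6 S5-x->S7 S5-y->S8 S6-x->S9 S6-y->S10 S7-x->S11 S7-y->S4 S8-x->S5 S8-y->S6 S9-x->S7 S9-y->S8 S10-x->S9 S10-y->S10 S11-x->S11 S11-y->S4

Handle the two conditions separately and then intersect. The first has 15 states tracking the last 3 symbols read; the second has 5 states tracking whether the input so far still matches the prefix `xxy`. A product state is a pair (one from each), accepting exactly when both do. After merging equivalent states the machine shrinks.
12 states suffice.
          x    y  
>  S0     S1   S2 
   S1     S3   S2 
   S2     S2   S2 
   S3     S2   S4 
 * S4     S5   S6 
 * S5     S7   S8 
 * S6     S9  S10 
   S7    S11   S4 
   S8     S5   S6 
   S9     S7   S8 
   S10    S9  S10 
 * S11   S11   S4 
(> = start, * = accepting)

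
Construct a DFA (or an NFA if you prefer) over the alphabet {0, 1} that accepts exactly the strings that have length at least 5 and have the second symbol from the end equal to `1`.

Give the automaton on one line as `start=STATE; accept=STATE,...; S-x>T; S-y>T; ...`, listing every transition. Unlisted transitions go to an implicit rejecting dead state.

start=q0; accept=q5,q6; q0-0>q1; q0-1>q1; q1-0>q2; q1-1>q2; q2-0>q3; q2-1>q3; q3-0>q3; q3-1>q4; q4-0>q5; q4-1>q6; q5-0>q3; q5-1>q4; q6-0>q5; q6-1>q6

Handle the two conditions separately and then intersect. One (7 states) tracks the input length, saturating at 6; the other (7 states) tracks the last 2 symbols read. Each combined state is a pair, one component from each; accept when both components accept. After merging equivalent states the machine shrinks.
7 states suffice.
        0   1  
>  q0   q1  q1 
   q1   q2  q2 
   q2   q3  q3 
   q3   q3  q4 
   q4   q5  q6 
 * q5   q3  q4 
 * q6   q5  q6 
(> = start, * = accepting)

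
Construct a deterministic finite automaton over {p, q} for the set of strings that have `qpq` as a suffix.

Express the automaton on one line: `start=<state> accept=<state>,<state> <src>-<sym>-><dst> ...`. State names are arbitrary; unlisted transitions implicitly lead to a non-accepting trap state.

Let each state record the length of the longest suffix of the input read so far that is also a prefix of `qpq`. s1 means the last symbol is `q`; s2 means the last 2 symbols are `qp`; s3 means the last 3 symbols are `qpq`. Accept only at s3, where the string currently ends in `qpq`.
With 4 states:
        p   q  
>  s0   s0  s1 
   s1   s2  s1 
   s2   s0  s3 
 * s3   s2  s1 
(> = start, * = accepting)

start=s0 accept=s3 s0-p->s0 s0-q->s1 s1-p->s2 s1-q->s1 s2-p->s0 s2-q->s3 s3-p->s2 s3-q->s1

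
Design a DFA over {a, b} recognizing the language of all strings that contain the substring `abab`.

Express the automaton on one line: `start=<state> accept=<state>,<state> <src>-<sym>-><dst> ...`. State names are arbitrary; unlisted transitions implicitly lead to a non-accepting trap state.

Track how much of `abab` has been matched so far: state q0 is no progress, q4 is the absorbing accept state reached once `abab` has occurred. Intermediate states record partial matches; on a mismatch, fall back to the longest reusable overlap.
5 states suffice.
        a   b  
>  q0   q1  q0 
   q1   q1  q2 
   q2   q3  q0 
   q3   q1  q4 
 * q4   q4  q4 
(> = start, * = accepting)

start=q0 accept=q4 q0-a->q1 q0-b->q0 q1-a->q1 q1-b->q2 q2-a->q3 q2-b->q0 q3-a->q1 q3-b->q4 q4-a->q4 q4-b->q4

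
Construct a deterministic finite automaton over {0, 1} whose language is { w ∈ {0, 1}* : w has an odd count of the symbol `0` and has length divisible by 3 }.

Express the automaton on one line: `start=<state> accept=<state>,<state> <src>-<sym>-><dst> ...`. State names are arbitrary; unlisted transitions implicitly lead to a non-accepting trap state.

start=S0 accept=S5 S0-0->S1 S0-1->S2 S1-0->S3 S1-1->S4 S2-0->S4 S2-1->S3 S3-0->S5 S3-1->S0 S4-0->S0 S4-1->S5 S5-0->S2 S5-1->S1

Handle the two conditions separately and then intersect. One (2 states) tracks the count of `0`s modulo 2; the other (3 states) tracks the input length modulo 3. Each combined state is a pair, one component from each; accept when both components accept.
A 6-state machine:
        0   1  
>  S0   S1  S2 
   S1   S3  S4 
   S2   S4  S3 
   S3   S5  S0 
   S4   S0  S5 
 * S5   S2  S1 
(> = start, * = accepting)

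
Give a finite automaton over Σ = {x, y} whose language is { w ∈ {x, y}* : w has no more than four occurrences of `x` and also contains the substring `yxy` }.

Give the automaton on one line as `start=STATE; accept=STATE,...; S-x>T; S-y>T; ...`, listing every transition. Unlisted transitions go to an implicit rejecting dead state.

start=q0; accept=q9,q13,q15,q16; q0-x>q1; q0-y>q2; q1-x>q3; q1-y>q4; q2-x>q5; q2-y>q2; q3-x>q6; q3-y>q7; q4-x>q8; q4-y>q4; q5-x>q3; q5-y>q9; q6-x>q10; q6-y>q11; q7-x>q12; q7-y>q7; q8-x>q6; q8-y>q13; q9-x>q13; q9-y>q9; q10-x>q10; q10-y>q10; q11-x>q14; q11-y>q11; q12-x>q10; q12-y>q15; q13-x>q15; q13-y>q13; q14-x>q10; q14-y>q16; q15-x>q16; q15-y>q15; q16-x>q10; q16-y>q16

Build one automaton per condition and run them in lockstep. The first has 6 states tracking the count of `x`s, saturating at 5; the second has 4 states tracking whether and how much of `yxy` has been seen. A product state is a pair (one from each), accepting exactly when both do. Equivalent product states are then merged.
17 states suffice.
          x    y  
>  q0     q1   q2 
   q1     q3   q4 
   q2     q5   q2 
   q3     q6   q7 
   q4     q8   q4 
   q5     q3   q9 
   q6    q10  q11 
   q7    q12   q7 
   q8     q6  q13 
 * q9    q13   q9 
   q10   q10  q10 
   q11   q14  q11 
   q12   q10  q15 
 * q13   q15  q13 
   q14   q10  q16 
 * q15   q16  q15 
 * q16   q10  q16 
(> = start, * = accepting)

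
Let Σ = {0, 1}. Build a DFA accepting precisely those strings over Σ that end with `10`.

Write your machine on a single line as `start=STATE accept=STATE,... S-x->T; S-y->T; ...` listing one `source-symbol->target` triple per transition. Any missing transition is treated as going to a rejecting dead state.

start=A; accept=C; A-0->A; A-1->B; B-0->C; B-1->B; C-0->A; C-1->B

Let each state record the length of the longest suffix of the input read so far that is also a prefix of `10`. B means the last symbol is `1`; C means the last 2 symbols are `10`. Accept only at C, where the string currently ends in `10`.
3 states suffice.
       0  1 
>  A   A  B 
   B   C  B 
 * C   A  B 
(> = start, * = accepting)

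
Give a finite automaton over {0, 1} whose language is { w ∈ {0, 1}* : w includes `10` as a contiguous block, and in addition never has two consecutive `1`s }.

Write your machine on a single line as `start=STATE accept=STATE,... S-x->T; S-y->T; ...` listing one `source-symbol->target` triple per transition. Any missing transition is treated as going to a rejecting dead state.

Handle the two conditions separately and then intersect. One (3 states) tracks whether and how much of `10` has been seen; the other (3 states) tracks partial matches of the forbidden pattern `11`. Each combined state is a pair, one component from each; accept when both components accept. Equivalent product states are then merged.
A 5-state machine:
       0  1 
>  A   A  B 
   B   C  D 
 * C   C  E 
   D   D  D 
 * E   C  D 
(> = start, * = accepting)

start=A; accept=C,E; A-0->A; A-1->B; B-0->C; B-1->D; C-0->C; C-1->E; D-0->D; D-1->D; E-0->C; E-1->D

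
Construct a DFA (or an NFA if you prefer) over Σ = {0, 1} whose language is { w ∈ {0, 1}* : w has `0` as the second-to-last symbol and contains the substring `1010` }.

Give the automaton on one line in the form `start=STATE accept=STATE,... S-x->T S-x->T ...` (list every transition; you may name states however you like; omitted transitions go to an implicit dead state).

start=q0 accept=q5,q6 q0-0->q0 q0-1->q1 q1-0->q2 q1-1->q1 q2-0->q0 q2-1->q3 q3-0->q4 q3-1->q1 q4-0->q5 q4-1->q6 q5-0->q5 q5-1->q6 q6-0->q4 q6-1->q7 q7-0->q4 q7-1->q7

Handle the two conditions separately and then intersect. The first has 7 states tracking the last 2 symbols read; the second has 5 states tracking whether and how much of `1010` has been seen. A product state is a pair (one from each), accepting exactly when both do. Minimizing collapses redundant product states.
With 8 states:
        0   1  
>  q0   q0  q1 
   q1   q2  q1 
   q2   q0  q3 
   q3   q4  q1 
   q4   q5  q6 
 * q5   q5  q6 
 * q6   q4  q7 
   q7   q4  q7 
(> = start, * = accepting)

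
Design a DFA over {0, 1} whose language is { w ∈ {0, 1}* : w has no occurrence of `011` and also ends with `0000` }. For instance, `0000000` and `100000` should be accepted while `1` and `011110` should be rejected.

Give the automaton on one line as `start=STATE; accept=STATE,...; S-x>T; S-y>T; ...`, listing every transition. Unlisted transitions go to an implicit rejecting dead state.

start=s0; accept=s6; s0-0>s1; s0-1>s0; s1-0>s2; s1-1>s3; s2-0>s4; s2-1>s3; s3-0>s1; s3-1>s5; s4-0>s6; s4-1>s3; s5-0>s7; s5-1>s5; s6-0>s6; s6-1>s3; s7-0>s8; s7-1>s5; s8-0>s9; s8-1>s5; s9-0>s10; s9-1>s5; s10-0>s10; s10-1>s5

Handle the two conditions separately and then intersect. The first has 4 states tracking partial matches of the forbidden pattern `011`; the second has 5 states tracking how much of the suffix `0000` has currently been matched. A product state is a pair (one from each), accepting exactly when both do.
11 states suffice.
          0    1  
>  s0     s1   s0 
   s1     s2   s3 
   s2     s4   s3 
   s3     s1   s5 
   s4     s6   s3 
   s5     s7   s5 
 * s6     s6   s3 
   s7     s8   s5 
   s8     s9   s5 
   s9    s10   s5 
   s10   s10   s5 
(> = start, * = accepting)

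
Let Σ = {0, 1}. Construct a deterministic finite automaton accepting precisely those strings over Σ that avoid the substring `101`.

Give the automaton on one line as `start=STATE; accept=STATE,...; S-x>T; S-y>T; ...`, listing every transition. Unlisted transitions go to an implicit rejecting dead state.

start=q0; accept=q0,q1,q2; q0-0>q0; q0-1>q1; q1-0>q2; q1-1>q1; q2-0>q0; q2-1>q3; q3-0>q3; q3-1>q3

Track partial matches of the forbidden pattern `101`. State q3 is a dead state reached once `101` has occurred; every other state accepts. q0 means no part of `101` is currently matched.
With 4 states:
        0   1  
>* q0   q0  q1 
 * q1   q2  q1 
 * q2   q0  q3 
   q3   q3  q3 
(> = start, * = accepting)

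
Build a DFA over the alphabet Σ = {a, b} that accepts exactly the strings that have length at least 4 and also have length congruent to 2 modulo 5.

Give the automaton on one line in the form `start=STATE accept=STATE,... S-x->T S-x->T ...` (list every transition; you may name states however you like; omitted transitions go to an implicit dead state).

Build one automaton per condition and run them in lockstep. One (6 states) tracks the input length, saturating at 5; the other (5 states) tracks the input length modulo 5. Each combined state is a pair, one component from each; accept when both components accept.
With 10 states:
        a   b  
>  q0   q1  q1 
   q1   q2  q2 
   q2   q3  q3 
   q3   q4  q4 
   q4   q5  q5 
   q5   q6  q6 
   q6   q7  q7 
 * q7   q8  q8 
   q8   q9  q9 
   q9   q5  q5 
(> = start, * = accepting)

start=q0 accept=q7 q0-a->q1 q0-b->q1 q1-a->q2 q1-b->q2 q2-a->q3 q2-b->q3 q3-a->q4 q3-b->q4 q4-a->q5 q4-b->q5 q5-a->q6 q5-b->q6 q6-a->q7 q6-b->q7 q7-a->q8 q7-b->q8 q8-a->q9 q8-b->q9 q9-a->q5 q9-b->q5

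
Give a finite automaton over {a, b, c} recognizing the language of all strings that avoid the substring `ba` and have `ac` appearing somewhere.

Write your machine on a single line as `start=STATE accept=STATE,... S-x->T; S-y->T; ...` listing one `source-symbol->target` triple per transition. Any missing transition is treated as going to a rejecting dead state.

start=S0; accept=S3,S5; S0-a->S1; S0-b->S2; S0-c->S0; S1-a->S1; S1-b->S2; S1-c->S3; S2-a->S4; S2-b->S2; S2-c->S0; S3-a->S3; S3-b->S5; S3-c->S3; S4-a->S4; S4-b->S4; S4-c->S4; S5-a->S4; S5-b->S5; S5-c->S3

Build one automaton per condition and run them in lockstep. One (3 states) tracks partial matches of the forbidden pattern `ba`; the other (3 states) tracks whether and how much of `ac` has been seen. Each combined state is a pair, one component from each; accept when both components accept. Equivalent product states are then merged.
A 6-state machine:
        a   b   c  
>  S0   S1  S2  S0 
   S1   S1  S2  S3 
   S2   S4  S2  S0 
 * S3   S3  S5  S3 
   S4   S4  S4  S4 
 * S5   S4  S5  S3 
(> = start, * = accepting)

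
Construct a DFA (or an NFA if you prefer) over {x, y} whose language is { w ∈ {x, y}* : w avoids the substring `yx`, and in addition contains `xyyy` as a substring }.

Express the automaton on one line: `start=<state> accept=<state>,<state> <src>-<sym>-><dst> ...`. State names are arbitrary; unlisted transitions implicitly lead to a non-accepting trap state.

Run two small machines in parallel and take their product. The first has 3 states tracking partial matches of the forbidden pattern `yx`; the second has 5 states tracking whether and how much of `xyyy` has been seen. A product state is a pair (one from each), accepting exactly when both do.
A 10-state machine:
        x   y  
>  q0   q1  q2 
   q1   q1  q3 
   q2   q4  q2 
   q3   q4  q5 
   q4   q4  q6 
   q5   q4  q7 
   q6   q4  q8 
 * q7   q9  q7 
   q8   q4  q9 
   q9   q9  q9 
(> = start, * = accepting)

start=q0 accept=q7 q0-x->q1 q0-y->q2 q1-x->q1 q1-y->q3 q2-x->q4 q2-y->q2 q3-x->q4 q3-y->q5 q4-x->q4 q4-y->q6 q5-x->q4 q5-y->q7 q6-x->q4 q6-y->q8 q7-x->q9 q7-y->q7 q8-x->q4 q8-y->q9 q9-x->q9 q9-y->q9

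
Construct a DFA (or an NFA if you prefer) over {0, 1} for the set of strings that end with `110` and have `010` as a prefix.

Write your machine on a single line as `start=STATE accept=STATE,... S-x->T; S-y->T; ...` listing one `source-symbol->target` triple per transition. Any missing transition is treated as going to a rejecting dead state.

Run two small machines in parallel and take their product. The first has 4 states tracking how much of the suffix `110` has currently been matched; the second has 5 states tracking whether the input so far still matches the prefix `010`. A product state is a pair (one from each), accepting exactly when both do.
          0    1  
>  s0     s1   s2 
   s1     s3   s4 
   s2     s3   s5 
   s3     s3   s2 
   s4     s6   s5 
   s5     s7   s5 
   s6     s6   s8 
   s7     s3   s2 
   s8     s6   s9 
   s9    s10   s9 
 * s10    s6   s8 
(> = start, * = accepting)

start=s0; accept=s10; s0-0->s1; s0-1->s2; s1-0->s3; s1-1->s4; s2-0->s3; s2-1->s5; s3-0->s3; s3-1->s2; s4-0->s6; s4-1->s5; s5-0->s7; s5-1->s5; s6-0->s6; s6-1->s8; s7-0->s3; s7-1->s2; s8-0->s6; s8-1->s9; s9-0->s10; s9-1->s9; s10-0->s6; s10-1->s8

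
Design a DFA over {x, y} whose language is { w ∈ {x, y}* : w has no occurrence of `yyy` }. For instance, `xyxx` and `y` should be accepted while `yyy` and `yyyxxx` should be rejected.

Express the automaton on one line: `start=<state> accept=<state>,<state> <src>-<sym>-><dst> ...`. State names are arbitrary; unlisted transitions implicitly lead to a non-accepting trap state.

start=q0 accept=q0,q1,q2 q0-x->q0 q0-y->q1 q1-x->q0 q1-y->q2 q2-x->q0 q2-y->q3 q3-x->q3 q3-y->q3

This is the complement of 'contains `yyy`'. Use the same substring-matching states — q0 through q3 holding how much of `yyy` has just been matched — but flip the accepting set: everything except the trap q3 accepts.
With 4 states:
        x   y  
>* q0   q0  q1 
 * q1   q0  q2 
 * q2   q0  q3 
   q3   q3  q3 
(> = start, * = accepting)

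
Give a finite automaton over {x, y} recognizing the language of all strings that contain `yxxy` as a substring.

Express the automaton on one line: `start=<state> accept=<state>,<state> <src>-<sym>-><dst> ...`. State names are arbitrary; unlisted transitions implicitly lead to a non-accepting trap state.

start=S0 accept=S4 S0-x->S0 S0-y->S1 S1-x->S2 S1-y->S1 S2-x->S3 S2-y->S1 S3-x->S0 S3-y->S4 S4-x->S4 S4-y->S4

Track how much of `yxxy` has been matched so far: state S0 is no progress, S4 is the absorbing accept state reached once `yxxy` has occurred. Intermediate states record partial matches; on a mismatch, fall back to the longest reusable overlap.
With 5 states:
        x   y  
>  S0   S0  S1 
   S1   S2  S1 
   S2   S3  S1 
   S3   S0  S4 
 * S4   S4  S4 
(> = start, * = accepting)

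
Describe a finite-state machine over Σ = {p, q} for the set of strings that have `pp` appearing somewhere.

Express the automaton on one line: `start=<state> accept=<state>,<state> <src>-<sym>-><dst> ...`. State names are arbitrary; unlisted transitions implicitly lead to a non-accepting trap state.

start=A accept=C A-p->B A-q->A B-p->C B-q->A C-p->C C-q->C

Track how much of `pp` has been matched so far: state A is no progress, C is the absorbing accept state reached once `pp` has occurred. Intermediate states record partial matches; on a mismatch, fall back to the longest reusable overlap.
With 3 states:
       p  q 
>  A   B  A 
   B   C  A 
 * C   C  C 
(> = start, * = accepting)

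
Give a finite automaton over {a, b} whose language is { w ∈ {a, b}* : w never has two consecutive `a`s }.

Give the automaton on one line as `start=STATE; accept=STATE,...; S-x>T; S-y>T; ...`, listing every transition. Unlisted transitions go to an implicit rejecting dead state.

This is the complement of 'contains `aa`'. Use the same substring-matching states — S0 through S2 holding how much of `aa` has just been matched — but flip the accepting set: everything except the trap S2 accepts.
3 states suffice.
        a   b  
>* S0   S1  S0 
 * S1   S2  S0 
   S2   S2  S2 
(> = start, * = accepting)

start=S0; accept=S0,S1; S0-a>S1; S0-b>S0; S1-a>S2; S1-b>S0; S2-a>S2; S2-b>S2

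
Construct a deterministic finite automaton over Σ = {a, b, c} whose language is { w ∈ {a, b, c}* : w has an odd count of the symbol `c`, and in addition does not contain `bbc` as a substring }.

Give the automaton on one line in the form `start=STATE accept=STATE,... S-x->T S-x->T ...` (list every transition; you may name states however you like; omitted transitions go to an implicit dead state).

Run two small machines in parallel and take their product. One (2 states) tracks the count of `c`s modulo 2; the other (4 states) tracks partial matches of the forbidden pattern `bbc`. Each combined state is a pair, one component from each; accept when both components accept.
        a   b   c  
>  q0   q0  q1  q2 
   q1   q0  q3  q2 
 * q2   q2  q4  q0 
   q3   q0  q3  q5 
 * q4   q2  q6  q0 
   q5   q5  q5  q7 
 * q6   q2  q6  q7 
   q7   q7  q7  q5 
(> = start, * = accepting)

start=q0 accept=q2,q4,q6 q0-a->q0 q0-b->q1 q0-c->q2 q1-a->q0 q1-b->q3 q1-c->q2 q2-a->q2 q2-b->q4 q2-c->q0 q3-a->q0 q3-b->q3 q3-c->q5 q4-a->q2 q4-b->q6 q4-c->q0 q5-a->q5 q5-b->q5 q5-c->q7 q6-a->q2 q6-b->q6 q6-c->q7 q7-a->q7 q7-b->q7 q7-c->q5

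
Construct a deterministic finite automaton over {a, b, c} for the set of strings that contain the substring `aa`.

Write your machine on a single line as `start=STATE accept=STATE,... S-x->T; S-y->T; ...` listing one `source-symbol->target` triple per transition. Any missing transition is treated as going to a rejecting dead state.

Track how much of `aa` has been matched so far: state s0 is no progress, s2 is the absorbing accept state reached once `aa` has occurred. Intermediate states record partial matches; on a mismatch, fall back to the longest reusable overlap.
        a   b   c  
>  s0   s1  s0  s0 
   s1   s2  s0  s0 
 * s2   s2  s2  s2 
(> = start, * = accepting)

start=s0; accept=s2; s0-a->s1; s0-b->s0; s0-c->s0; s1-a->s2; s1-b->s0; s1-c->s0; s2-a->s2; s2-b->s2; s2-c->s2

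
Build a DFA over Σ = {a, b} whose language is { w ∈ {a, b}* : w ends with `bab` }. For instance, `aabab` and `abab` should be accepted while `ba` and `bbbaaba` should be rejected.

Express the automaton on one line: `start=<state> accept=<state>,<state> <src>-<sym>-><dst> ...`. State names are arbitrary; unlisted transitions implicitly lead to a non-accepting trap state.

start=q0 accept=q3 q0-a->q0 q0-b->q1 q1-a->q2 q1-b->q1 q2-a->q0 q2-b->q3 q3-a->q2 q3-b->q1

Let each state record the length of the longest suffix of the input read so far that is also a prefix of `bab`. q1 means the last symbol is `b`; q2 means the last 2 symbols are `ba`; q3 means the last 3 symbols are `bab`. Accept only at q3, where the string currently ends in `bab`.
        a   b  
>  q0   q0  q1 
   q1   q2  q1 
   q2   q0  q3 
 * q3   q2  q1 
(> = start, * = accepting)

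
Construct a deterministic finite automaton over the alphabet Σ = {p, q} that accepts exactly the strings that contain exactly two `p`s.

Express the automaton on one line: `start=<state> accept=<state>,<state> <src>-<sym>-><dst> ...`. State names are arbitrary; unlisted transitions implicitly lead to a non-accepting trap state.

start=s0 accept=s2 s0-p->s1 s0-q->s0 s1-p->s2 s1-q->s1 s2-p->s3 s2-q->s2 s3-p->s3 s3-q->s3

Only the number of `p`s matters, and only up to 3. Make a chain s0 → s1 → s2 → s3 advanced by each `p` (with s3 absorbing); every other symbol self-loops. The accepting set is {s2}.
        p   q  
>  s0   s1  s0 
   s1   s2  s1 
 * s2   s3  s2 
   s3   s3  s3 
(> = start, * = accepting)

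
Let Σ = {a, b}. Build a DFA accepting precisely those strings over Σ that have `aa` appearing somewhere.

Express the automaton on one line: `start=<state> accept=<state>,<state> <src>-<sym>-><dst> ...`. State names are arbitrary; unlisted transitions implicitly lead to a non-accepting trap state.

start=q0 accept=q2 q0-a->q1 q0-b->q0 q1-a->q2 q1-b->q0 q2-a->q2 q2-b->q2

Track how much of `aa` has been matched so far: state q0 is no progress, q2 is the absorbing accept state reached once `aa` has occurred. Intermediate states record partial matches; on a mismatch, fall back to the longest reusable overlap.
        a   b  
>  q0   q1  q0 
   q1   q2  q0 
 * q2   q2  q2 
(> = start, * = accepting)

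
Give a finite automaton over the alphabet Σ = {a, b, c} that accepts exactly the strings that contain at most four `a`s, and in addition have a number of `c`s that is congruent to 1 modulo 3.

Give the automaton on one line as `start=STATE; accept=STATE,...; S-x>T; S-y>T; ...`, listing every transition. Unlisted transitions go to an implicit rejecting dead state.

Build one automaton per condition and run them in lockstep. One (6 states) tracks the count of `a`s, saturating at 5; the other (3 states) tracks the count of `c`s modulo 3. Each combined state is a pair, one component from each; accept when both components accept. Equivalent product states are then merged.
          a    b    c  
>  S0     S1   S0   S2 
   S1     S3   S1   S4 
 * S2     S4   S2   S5 
   S3     S6   S3   S7 
 * S4     S7   S4   S8 
   S5     S8   S5   S0 
   S6     S9   S6  S10 
 * S7    S10   S7  S11 
   S8    S11   S8   S1 
   S9    S12   S9  S13 
 * S10   S13  S10  S14 
   S11   S14  S11   S3 
   S12   S12  S12  S12 
 * S13   S12  S13  S15 
   S14   S15  S14   S6 
   S15   S12  S15   S9 
(> = start, * = accepting)

start=S0; accept=S2,S4,S7,S10,S13; S0-a>S1; S0-b>S0; S0-c>S2; S1-a>S3; S1-b>S1; S1-c>S4; S2-a>S4; S2-b>S2; S2-c>S5; S3-a>S6; S3-b>S3; S3-c>S7; S4-a>S7; S4-b>S4; S4-c>S8; S5-a>S8; S5-b>S5; S5-c>S0; S6-a>S9; S6-b>S6; S6-c>S10; S7-a>S10; S7-b>S7; S7-c>S11; S8-a>S11; S8-b>S8; S8-c>S1; S9-a>S12; S9-b>S9; S9-c>S13; S10-a>S13; S10-b>S10; S10-c>S14; S11-a>S14; S11-b>S11; S11-c>S3; S12-a>S12; S12-b>S12; S12-c>S12; S13-a>S12; S13-b>S13; S13-c>S15; S14-a>S15; S14-b>S14; S14-c>S6; S15-a>S12; S15-b>S15; S15-c>S9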